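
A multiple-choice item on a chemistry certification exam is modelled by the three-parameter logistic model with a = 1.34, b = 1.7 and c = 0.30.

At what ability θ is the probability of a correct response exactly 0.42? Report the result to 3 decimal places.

0.524

P(θ) = c + (1 − c) · 1 / (1 + exp(−a(θ − b)))
Remove guessing floor: (0.42 − 0.30)/(1 − 0.30) = 0.1714
logit = ln(0.1714/0.8286) = -1.5755
θ = b + logit/(a) = 1.7 + (-1.5755)/1.3400 = 0.5242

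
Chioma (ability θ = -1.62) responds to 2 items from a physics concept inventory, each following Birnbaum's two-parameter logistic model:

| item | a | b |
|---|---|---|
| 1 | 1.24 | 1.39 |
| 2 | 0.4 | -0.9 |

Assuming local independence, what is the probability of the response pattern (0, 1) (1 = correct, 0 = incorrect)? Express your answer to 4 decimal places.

0.4185

P(θ) = 1 / (1 + exp(−a(θ − b)))
P_1 = 1/(1+e^{3.7324}) = 0.0234
P_2 = 1/(1+e^{0.2880}) = 0.4285
L = (1−P_1) × P_2 = 0.9766 × 0.4285 = 0.41848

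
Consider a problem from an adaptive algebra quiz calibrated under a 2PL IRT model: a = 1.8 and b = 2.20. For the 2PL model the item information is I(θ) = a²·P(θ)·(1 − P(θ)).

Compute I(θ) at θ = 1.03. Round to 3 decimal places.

0.313

P = 1/(1+e^{2.1060}) = 0.1085
P(1−P) = 0.1085 × 0.8915 = 0.0967
I = a² × P(1−P) = 1.8² × 0.0967 = 0.31344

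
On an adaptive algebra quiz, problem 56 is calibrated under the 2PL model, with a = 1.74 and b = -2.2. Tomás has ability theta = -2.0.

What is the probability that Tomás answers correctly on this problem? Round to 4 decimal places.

P(theta) = 1 / (1 + exp(−a(theta − b)))
Exponent: 1.74 × (-2.0 − (-2.2)) = 0.3480
1/(1 + e^{-0.3480}) = 0.5861

0.5861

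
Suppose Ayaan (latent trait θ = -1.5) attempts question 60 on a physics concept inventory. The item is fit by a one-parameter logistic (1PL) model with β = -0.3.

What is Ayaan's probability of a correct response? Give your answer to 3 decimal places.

0.231

P(θ) = 1 / (1 + exp(−(θ − β)))
Exponent: (-1.5 − (-0.3)) = -1.2000
1/(1 + e^{1.2000}) = 0.2315
P = 0.2315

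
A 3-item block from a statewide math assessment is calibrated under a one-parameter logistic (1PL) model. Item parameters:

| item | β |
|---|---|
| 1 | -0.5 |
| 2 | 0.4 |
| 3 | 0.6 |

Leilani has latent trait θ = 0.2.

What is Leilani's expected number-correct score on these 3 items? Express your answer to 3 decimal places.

P(θ) = 1 / (1 + exp(−(θ − β)))
P_1 = 1/(1+e^{-0.7000}) = 0.6682
P_2 = 1/(1+e^{0.2000}) = 0.4502
P_3 = 1/(1+e^{0.4000}) = 0.4013
E[score] = 0.6682 + 0.4502 + 0.4013 = 1.5197

1.520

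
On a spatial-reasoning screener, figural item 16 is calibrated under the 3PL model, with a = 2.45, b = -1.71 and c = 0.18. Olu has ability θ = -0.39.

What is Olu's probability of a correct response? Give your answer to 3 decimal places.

P(θ) = c + (1 − c) · 1 / (1 + exp(−a(θ − b)))
Exponent: 2.45 × (-0.39 − (-1.71)) = 3.2340
1/(1 + e^{-3.2340}) = 0.9621
P = 0.18 + 0.82 × 0.9621 = 0.9689

0.969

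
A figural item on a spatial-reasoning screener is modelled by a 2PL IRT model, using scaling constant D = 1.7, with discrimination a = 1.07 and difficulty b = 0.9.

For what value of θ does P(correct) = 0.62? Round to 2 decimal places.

P(θ) = 1 / (1 + exp(−D·a(θ − b)))
logit = ln(0.6200/0.3800) = 0.4895
θ = b + logit/(1.7·a) = 0.9 + 0.4895/1.8190 = 1.1691

1.17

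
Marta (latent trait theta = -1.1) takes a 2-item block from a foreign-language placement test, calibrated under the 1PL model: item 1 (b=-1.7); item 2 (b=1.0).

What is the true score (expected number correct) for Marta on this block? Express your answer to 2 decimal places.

0.75

P(theta) = 1 / (1 + exp(−(theta − b)))
P_1 = 1/(1+e^{-0.6000}) = 0.6457
P_2 = 1/(1+e^{2.1000}) = 0.1091
E[score] = 0.6457 + 0.1091 = 0.7548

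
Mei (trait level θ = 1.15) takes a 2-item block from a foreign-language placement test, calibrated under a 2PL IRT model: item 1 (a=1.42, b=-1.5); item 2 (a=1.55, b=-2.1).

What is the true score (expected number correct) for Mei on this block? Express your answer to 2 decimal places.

1.97

P(θ) = 1 / (1 + exp(−a(θ − b)))
P_1 = 1/(1+e^{-3.7630}) = 0.9773
P_2 = 1/(1+e^{-5.0375}) = 0.9936
E[score] = 0.9773 + 0.9936 = 1.9709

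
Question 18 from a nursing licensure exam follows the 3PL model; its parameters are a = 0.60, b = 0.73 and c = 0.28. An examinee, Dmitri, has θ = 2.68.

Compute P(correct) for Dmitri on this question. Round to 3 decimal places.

P(θ) = c + (1 − c) · 1 / (1 + exp(−a(θ − b)))
Exponent: 0.60 × (2.68 − 0.73) = 1.1700
1/(1 + e^{-1.1700}) = 0.7631
P = 0.28 + 0.72 × 0.7631 = 0.8295

0.829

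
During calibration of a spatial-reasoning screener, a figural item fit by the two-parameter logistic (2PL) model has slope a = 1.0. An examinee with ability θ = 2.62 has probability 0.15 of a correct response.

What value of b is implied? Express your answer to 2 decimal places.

4.35

P(θ) = 1 / (1 + exp(−a(θ − b)))
logit(0.15) = ln(0.15/0.85) = -1.7346
b = θ − logit/(a) = 2.62 − (-1.7346)/1.0000 = 4.3546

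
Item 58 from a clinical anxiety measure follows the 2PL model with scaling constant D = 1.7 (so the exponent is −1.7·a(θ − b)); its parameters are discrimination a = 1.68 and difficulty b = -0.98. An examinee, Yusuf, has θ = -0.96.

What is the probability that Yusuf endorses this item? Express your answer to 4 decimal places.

P(θ) = 1 / (1 + exp(−D·a(θ − b)))
Exponent: 1.7 × 1.68 × (-0.96 − (-0.98)) = 0.0571
1/(1 + e^{-0.0571}) = 0.5143
P = 0.5143

0.5143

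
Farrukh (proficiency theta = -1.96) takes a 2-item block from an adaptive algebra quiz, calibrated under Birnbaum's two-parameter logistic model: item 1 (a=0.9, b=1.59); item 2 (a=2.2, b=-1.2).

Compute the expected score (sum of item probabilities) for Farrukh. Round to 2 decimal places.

0.20

P(theta) = 1 / (1 + exp(−a(theta − b)))
P_1 = 1/(1+e^{3.1950}) = 0.0394
P_2 = 1/(1+e^{1.6720}) = 0.1582
E[score] = 0.0394 + 0.1582 = 0.1975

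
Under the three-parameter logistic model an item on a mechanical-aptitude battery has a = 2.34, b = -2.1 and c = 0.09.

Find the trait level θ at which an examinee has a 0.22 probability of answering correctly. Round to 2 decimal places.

-2.87

P(θ) = c + (1 − c) · 1 / (1 + exp(−a(θ − b)))
Remove guessing floor: (0.22 − 0.09)/(1 − 0.09) = 0.1429
logit = ln(0.1429/0.8571) = -1.7918
θ = b + logit/(a) = -2.1 + (-1.7918)/2.3400 = -2.8657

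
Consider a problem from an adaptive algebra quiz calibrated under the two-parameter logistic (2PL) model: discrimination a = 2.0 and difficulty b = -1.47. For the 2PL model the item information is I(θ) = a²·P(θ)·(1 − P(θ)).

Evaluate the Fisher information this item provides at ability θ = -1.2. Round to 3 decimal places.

P = 1/(1+e^{-0.5400}) = 0.6318
P(1−P) = 0.6318 × 0.3682 = 0.2326
I = a² × P(1−P) = 2.0² × 0.2326 = 0.93050

0.931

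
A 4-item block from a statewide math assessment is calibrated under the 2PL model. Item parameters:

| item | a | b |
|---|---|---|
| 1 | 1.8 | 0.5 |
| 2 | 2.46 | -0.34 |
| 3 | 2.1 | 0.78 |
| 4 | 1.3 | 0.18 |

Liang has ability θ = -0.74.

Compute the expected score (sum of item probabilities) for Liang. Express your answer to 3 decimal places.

P(θ) = 1 / (1 + exp(−a(θ − b)))
P_1 = 1/(1+e^{2.2320}) = 0.0969
P_2 = 1/(1+e^{0.9840}) = 0.2721
P_3 = 1/(1+e^{3.1920}) = 0.0395
P_4 = 1/(1+e^{1.1960}) = 0.2322
E[score] = 0.0969 + 0.2721 + 0.0395 + 0.2322 = 0.6407

0.641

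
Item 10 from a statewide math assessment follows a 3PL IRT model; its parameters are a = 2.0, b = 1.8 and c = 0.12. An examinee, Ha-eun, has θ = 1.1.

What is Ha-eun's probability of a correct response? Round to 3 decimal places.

P(θ) = c + (1 − c) · 1 / (1 + exp(−a(θ − b)))
Exponent: 2.0 × (1.1 − 1.8) = -1.4000
1/(1 + e^{1.4000}) = 0.1978
P = 0.12 + 0.88 × 0.1978 = 0.2941

0.294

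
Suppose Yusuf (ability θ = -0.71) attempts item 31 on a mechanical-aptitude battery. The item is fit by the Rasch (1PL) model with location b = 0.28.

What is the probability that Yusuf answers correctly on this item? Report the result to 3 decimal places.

0.271

P(θ) = 1 / (1 + exp(−(θ − b)))
Exponent: (-0.71 − 0.28) = -0.9900
1/(1 + e^{0.9900}) = 0.2709
P = 0.2709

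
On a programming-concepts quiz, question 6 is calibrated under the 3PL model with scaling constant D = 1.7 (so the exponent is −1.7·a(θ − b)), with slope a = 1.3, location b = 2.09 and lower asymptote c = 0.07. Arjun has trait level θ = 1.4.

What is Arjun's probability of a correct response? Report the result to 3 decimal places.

0.236

P(θ) = c + (1 − c) · 1 / (1 + exp(−D·a(θ − b)))
Exponent: 1.7 × 1.3 × (1.4 − 2.09) = -1.5249
1/(1 + e^{1.5249}) = 0.1787
P = 0.07 + 0.93 × 0.1787 = 0.2362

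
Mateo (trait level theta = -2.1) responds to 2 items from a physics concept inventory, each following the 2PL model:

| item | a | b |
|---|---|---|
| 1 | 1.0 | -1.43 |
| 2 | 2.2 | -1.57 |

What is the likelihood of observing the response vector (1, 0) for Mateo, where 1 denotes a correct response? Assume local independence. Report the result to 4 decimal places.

P(theta) = 1 / (1 + exp(−a(theta − b)))
P_1 = 1/(1+e^{0.6700}) = 0.3385
P_2 = 1/(1+e^{1.1660}) = 0.2376
L = P_1 × (1−P_2) = 0.3385 × 0.7624 = 0.25808

0.2581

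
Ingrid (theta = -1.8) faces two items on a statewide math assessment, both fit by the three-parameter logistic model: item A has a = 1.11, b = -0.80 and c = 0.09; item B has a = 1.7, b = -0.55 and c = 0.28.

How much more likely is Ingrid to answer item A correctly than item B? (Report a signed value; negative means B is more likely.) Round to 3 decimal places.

P(theta) = c + (1 − c) · 1 / (1 + exp(−a(theta − b)))
P_A = 0.3156
P_B = 0.3568
P_A − P_B = -0.0413

-0.041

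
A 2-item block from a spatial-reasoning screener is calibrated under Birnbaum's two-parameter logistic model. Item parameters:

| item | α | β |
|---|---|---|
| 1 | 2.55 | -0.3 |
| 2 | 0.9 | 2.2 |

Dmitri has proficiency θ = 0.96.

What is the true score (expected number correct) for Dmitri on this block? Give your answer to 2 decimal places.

1.21

P(θ) = 1 / (1 + exp(−α(θ − β)))
P_1 = 1/(1+e^{-3.2130}) = 0.9613
P_2 = 1/(1+e^{1.1160}) = 0.2468
E[score] = 0.9613 + 0.2468 = 1.2081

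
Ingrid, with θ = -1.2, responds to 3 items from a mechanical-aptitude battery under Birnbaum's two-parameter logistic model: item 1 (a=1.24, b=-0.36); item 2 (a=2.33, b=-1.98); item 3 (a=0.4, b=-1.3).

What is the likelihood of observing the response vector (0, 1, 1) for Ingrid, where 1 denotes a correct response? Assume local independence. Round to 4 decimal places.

P(θ) = 1 / (1 + exp(−a(θ − b)))
P_1 = 1/(1+e^{1.0416}) = 0.2608
P_2 = 1/(1+e^{-1.8174}) = 0.8603
P_3 = 1/(1+e^{-0.0400}) = 0.5100
L = (1−P_1) × P_2 × P_3 = 0.7392 × 0.8603 × 0.5100 = 0.32429

0.3243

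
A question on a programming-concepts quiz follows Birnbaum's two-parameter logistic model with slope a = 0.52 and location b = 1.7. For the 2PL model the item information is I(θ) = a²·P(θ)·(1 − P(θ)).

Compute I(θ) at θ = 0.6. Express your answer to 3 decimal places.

P = 1/(1+e^{0.5720}) = 0.3608
P(1−P) = 0.3608 × 0.6392 = 0.2306
I = a² × P(1−P) = 0.52² × 0.2306 = 0.06236

0.062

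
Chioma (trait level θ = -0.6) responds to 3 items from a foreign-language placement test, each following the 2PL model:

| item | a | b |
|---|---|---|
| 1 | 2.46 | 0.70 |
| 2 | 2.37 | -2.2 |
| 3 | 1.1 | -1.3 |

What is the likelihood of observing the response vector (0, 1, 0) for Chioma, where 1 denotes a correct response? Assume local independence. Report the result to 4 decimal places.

P(θ) = 1 / (1 + exp(−a(θ − b)))
P_1 = 1/(1+e^{3.1980}) = 0.0392
P_2 = 1/(1+e^{-3.7920}) = 0.9779
P_3 = 1/(1+e^{-0.7700}) = 0.6835
L = (1−P_1) × P_2 × (1−P_3) = 0.9608 × 0.9779 × 0.3165 = 0.29735

0.2974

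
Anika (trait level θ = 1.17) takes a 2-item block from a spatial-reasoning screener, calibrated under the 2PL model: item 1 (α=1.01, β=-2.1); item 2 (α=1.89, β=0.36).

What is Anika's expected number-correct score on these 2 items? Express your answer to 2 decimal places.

P(θ) = 1 / (1 + exp(−α(θ − β)))
P_1 = 1/(1+e^{-3.3027}) = 0.9645
P_2 = 1/(1+e^{-1.5309}) = 0.8221
E[score] = 0.9645 + 0.8221 = 1.7867

1.79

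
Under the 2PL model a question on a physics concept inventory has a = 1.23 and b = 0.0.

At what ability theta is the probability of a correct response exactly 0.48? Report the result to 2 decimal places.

-0.07

P(theta) = 1 / (1 + exp(−a(theta − b)))
logit = ln(0.4800/0.5200) = -0.0800
theta = b + logit/(a) = 0.0 + (-0.0800)/1.2300 = -0.0651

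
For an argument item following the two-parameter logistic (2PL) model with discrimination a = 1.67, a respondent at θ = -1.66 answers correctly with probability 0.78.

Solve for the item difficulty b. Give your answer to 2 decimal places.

-2.42

P(θ) = 1 / (1 + exp(−a(θ − b)))
logit(0.78) = ln(0.78/0.22) = 1.2657
b = θ − logit/(a) = -1.66 − 1.2657/1.6700 = -2.4179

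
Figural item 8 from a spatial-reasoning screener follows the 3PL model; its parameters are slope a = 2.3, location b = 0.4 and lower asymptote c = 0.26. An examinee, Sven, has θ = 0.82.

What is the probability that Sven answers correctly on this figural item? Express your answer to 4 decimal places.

0.7960

P(θ) = c + (1 − c) · 1 / (1 + exp(−a(θ − b)))
Exponent: 2.3 × (0.82 − 0.4) = 0.9660
1/(1 + e^{-0.9660}) = 0.7243
P = 0.26 + 0.74 × 0.7243 = 0.7960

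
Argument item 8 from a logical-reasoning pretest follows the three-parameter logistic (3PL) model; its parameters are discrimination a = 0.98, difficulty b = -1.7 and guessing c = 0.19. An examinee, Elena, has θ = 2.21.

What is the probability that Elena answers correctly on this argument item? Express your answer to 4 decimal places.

P(θ) = c + (1 − c) · 1 / (1 + exp(−a(θ − b)))
Exponent: 0.98 × (2.21 − (-1.7)) = 3.8318
1/(1 + e^{-3.8318}) = 0.9788
P = 0.19 + 0.81 × 0.9788 = 0.9828

0.9828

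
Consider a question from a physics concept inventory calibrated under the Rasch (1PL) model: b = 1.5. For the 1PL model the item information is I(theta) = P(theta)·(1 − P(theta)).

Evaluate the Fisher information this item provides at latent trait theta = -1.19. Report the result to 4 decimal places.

P = 1/(1+e^{2.6900}) = 0.0636
P(1−P) = 0.0636 × 0.9364 = 0.0595
I = P(1−P) = 0.05953

0.0595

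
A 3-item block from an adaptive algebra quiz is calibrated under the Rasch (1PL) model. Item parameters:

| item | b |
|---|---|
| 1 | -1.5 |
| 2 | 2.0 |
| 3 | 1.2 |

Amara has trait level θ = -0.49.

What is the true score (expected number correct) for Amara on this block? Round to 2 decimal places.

P(θ) = 1 / (1 + exp(−(θ − b)))
P_1 = 1/(1+e^{-1.0100}) = 0.7330
P_2 = 1/(1+e^{2.4900}) = 0.0766
P_3 = 1/(1+e^{1.6900}) = 0.1558
E[score] = 0.7330 + 0.0766 + 0.1558 = 0.9654

0.97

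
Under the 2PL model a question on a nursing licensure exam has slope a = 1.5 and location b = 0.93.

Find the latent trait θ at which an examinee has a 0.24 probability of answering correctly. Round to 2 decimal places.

P(θ) = 1 / (1 + exp(−a(θ − b)))
logit = ln(0.2400/0.7600) = -1.1527
θ = b + logit/(a) = 0.93 + (-1.1527)/1.5000 = 0.1615

0.16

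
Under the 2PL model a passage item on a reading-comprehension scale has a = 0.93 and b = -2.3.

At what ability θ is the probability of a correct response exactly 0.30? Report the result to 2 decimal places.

P(θ) = 1 / (1 + exp(−a(θ − b)))
logit = ln(0.3000/0.7000) = -0.8473
θ = b + logit/(a) = -2.3 + (-0.8473)/0.9300 = -3.2111

-3.21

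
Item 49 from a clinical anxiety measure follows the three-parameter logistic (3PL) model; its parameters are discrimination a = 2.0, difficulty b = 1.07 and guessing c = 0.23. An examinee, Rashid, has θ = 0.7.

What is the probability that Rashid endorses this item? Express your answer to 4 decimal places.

0.4787

P(θ) = c + (1 − c) · 1 / (1 + exp(−a(θ − b)))
Exponent: 2.0 × (0.7 − 1.07) = -0.7400
1/(1 + e^{0.7400}) = 0.3230
P = 0.23 + 0.77 × 0.3230 = 0.4787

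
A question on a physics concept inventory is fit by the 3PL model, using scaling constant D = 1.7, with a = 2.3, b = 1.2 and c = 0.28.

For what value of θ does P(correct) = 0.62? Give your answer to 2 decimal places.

P(θ) = c + (1 − c) · 1 / (1 + exp(−D·a(θ − b)))
Remove guessing floor: (0.62 − 0.28)/(1 − 0.28) = 0.4722
logit = ln(0.4722/0.5278) = -0.1112
θ = b + logit/(1.7·a) = 1.2 + (-0.1112)/3.9100 = 1.1716

1.17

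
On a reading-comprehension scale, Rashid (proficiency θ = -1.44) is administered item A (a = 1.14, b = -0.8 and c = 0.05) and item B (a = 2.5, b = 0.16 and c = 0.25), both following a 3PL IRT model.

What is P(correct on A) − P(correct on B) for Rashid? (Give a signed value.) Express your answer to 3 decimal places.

P(θ) = c + (1 − c) · 1 / (1 + exp(−a(θ − b)))
P_A = 0.3590
P_B = 0.2635
P_A − P_B = 0.0955

0.096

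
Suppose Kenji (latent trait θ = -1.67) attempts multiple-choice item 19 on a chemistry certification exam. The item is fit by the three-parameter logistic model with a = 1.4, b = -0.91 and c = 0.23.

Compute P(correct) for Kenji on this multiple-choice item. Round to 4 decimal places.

P(θ) = c + (1 − c) · 1 / (1 + exp(−a(θ − b)))
Exponent: 1.4 × (-1.67 − (-0.91)) = -1.0640
1/(1 + e^{1.0640}) = 0.2565
P = 0.23 + 0.77 × 0.2565 = 0.4275

0.4275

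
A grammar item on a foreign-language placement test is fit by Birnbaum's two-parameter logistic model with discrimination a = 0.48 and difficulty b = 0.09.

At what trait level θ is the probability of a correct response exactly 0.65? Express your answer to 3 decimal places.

1.380

P(θ) = 1 / (1 + exp(−a(θ − b)))
logit = ln(0.6500/0.3500) = 0.6190
θ = b + logit/(a) = 0.09 + 0.6190/0.4800 = 1.3797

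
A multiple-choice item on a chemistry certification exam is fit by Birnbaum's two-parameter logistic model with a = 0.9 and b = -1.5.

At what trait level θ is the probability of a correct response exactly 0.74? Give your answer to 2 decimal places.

-0.34

P(θ) = 1 / (1 + exp(−a(θ − b)))
logit = ln(0.7400/0.2600) = 1.0460
θ = b + logit/(a) = -1.5 + 1.0460/0.9000 = -0.3378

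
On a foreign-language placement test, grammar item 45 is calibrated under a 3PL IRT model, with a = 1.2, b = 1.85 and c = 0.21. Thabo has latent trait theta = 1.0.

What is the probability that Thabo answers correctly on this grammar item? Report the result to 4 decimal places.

0.4194

P(theta) = c + (1 − c) · 1 / (1 + exp(−a(theta − b)))
Exponent: 1.2 × (1.0 − 1.85) = -1.0200
1/(1 + e^{1.0200}) = 0.2650
P = 0.21 + 0.79 × 0.2650 = 0.4194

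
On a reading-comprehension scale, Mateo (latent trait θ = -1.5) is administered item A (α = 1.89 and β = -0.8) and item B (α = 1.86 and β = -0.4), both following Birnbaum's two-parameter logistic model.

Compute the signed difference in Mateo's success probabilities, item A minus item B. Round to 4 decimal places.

P(θ) = 1 / (1 + exp(−α(θ − β)))
P_A = 0.2103
P_B = 0.1145
P_A − P_B = 0.0959

0.0959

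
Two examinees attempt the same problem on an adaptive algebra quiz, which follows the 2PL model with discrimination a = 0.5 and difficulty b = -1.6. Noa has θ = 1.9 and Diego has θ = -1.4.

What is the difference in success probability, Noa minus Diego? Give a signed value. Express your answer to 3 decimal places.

P(θ) = 1 / (1 + exp(−a(θ − b)))
P(Noa) = 0.8520  [exponent 1.7500]
P(Diego) = 0.5250  [exponent 0.1000]
Difference = 0.8520 − 0.5250 = 0.3270

0.327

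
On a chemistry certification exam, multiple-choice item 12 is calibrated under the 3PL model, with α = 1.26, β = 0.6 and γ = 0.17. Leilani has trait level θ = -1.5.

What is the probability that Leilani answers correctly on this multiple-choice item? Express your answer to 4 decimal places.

0.2250

P(θ) = γ + (1 − γ) · 1 / (1 + exp(−α(θ − β)))
Exponent: 1.26 × (-1.5 − 0.6) = -2.6460
1/(1 + e^{2.6460}) = 0.0662
P = 0.17 + 0.83 × 0.0662 = 0.2250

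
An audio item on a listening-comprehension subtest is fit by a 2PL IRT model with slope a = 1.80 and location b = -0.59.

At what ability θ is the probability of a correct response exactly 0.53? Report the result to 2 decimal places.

P(θ) = 1 / (1 + exp(−a(θ − b)))
logit = ln(0.5300/0.4700) = 0.1201
θ = b + logit/(a) = -0.59 + 0.1201/1.8000 = -0.5233

-0.52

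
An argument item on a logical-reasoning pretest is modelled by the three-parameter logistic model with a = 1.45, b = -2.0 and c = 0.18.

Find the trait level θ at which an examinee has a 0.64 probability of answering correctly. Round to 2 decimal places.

P(θ) = c + (1 − c) · 1 / (1 + exp(−a(θ − b)))
Remove guessing floor: (0.64 − 0.18)/(1 − 0.18) = 0.5610
logit = ln(0.5610/0.4390) = 0.2451
θ = b + logit/(a) = -2.0 + 0.2451/1.4500 = -1.8310

-1.83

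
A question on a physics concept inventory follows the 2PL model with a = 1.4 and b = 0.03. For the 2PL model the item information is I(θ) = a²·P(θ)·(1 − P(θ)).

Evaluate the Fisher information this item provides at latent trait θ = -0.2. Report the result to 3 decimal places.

0.478

P = 1/(1+e^{0.3220}) = 0.4202
P(1−P) = 0.4202 × 0.5798 = 0.2436
I = a² × P(1−P) = 1.4² × 0.2436 = 0.47752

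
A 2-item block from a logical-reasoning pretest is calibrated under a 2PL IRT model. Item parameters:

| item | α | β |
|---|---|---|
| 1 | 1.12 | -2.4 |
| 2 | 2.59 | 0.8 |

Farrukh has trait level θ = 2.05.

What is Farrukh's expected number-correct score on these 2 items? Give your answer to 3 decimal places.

1.955

P(θ) = 1 / (1 + exp(−α(θ − β)))
P_1 = 1/(1+e^{-4.9840}) = 0.9932
P_2 = 1/(1+e^{-3.2375}) = 0.9622
E[score] = 0.9932 + 0.9622 = 1.9554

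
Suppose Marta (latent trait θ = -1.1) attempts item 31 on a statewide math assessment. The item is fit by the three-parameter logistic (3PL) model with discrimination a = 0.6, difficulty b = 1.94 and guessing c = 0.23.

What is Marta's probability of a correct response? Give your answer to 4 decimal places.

0.3370

P(θ) = c + (1 − c) · 1 / (1 + exp(−a(θ − b)))
Exponent: 0.6 × (-1.1 − 1.94) = -1.8240
1/(1 + e^{1.8240}) = 0.1390
P = 0.23 + 0.77 × 0.1390 = 0.3370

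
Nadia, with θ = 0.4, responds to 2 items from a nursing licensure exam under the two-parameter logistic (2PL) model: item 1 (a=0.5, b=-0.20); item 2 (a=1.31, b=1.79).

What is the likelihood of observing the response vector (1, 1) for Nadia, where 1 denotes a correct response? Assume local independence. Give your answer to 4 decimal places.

P(θ) = 1 / (1 + exp(−a(θ − b)))
P_1 = 1/(1+e^{-0.3000}) = 0.5744
P_2 = 1/(1+e^{1.8209}) = 0.1393
L = P_1 × P_2 = 0.5744 × 0.1393 = 0.08003

0.0800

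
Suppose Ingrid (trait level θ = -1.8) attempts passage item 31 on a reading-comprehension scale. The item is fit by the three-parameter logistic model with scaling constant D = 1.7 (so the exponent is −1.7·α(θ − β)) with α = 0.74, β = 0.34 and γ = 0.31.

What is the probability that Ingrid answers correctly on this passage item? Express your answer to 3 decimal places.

0.354

P(θ) = γ + (1 − γ) · 1 / (1 + exp(−D·α(θ − β)))
Exponent: 1.7 × 0.74 × (-1.8 − 0.34) = -2.6921
1/(1 + e^{2.6921}) = 0.0634
P = 0.31 + 0.69 × 0.0634 = 0.3538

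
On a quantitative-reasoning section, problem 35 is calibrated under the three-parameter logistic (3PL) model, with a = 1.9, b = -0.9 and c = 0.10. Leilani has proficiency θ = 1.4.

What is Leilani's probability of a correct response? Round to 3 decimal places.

P(θ) = c + (1 − c) · 1 / (1 + exp(−a(θ − b)))
Exponent: 1.9 × (1.4 − (-0.9)) = 4.3700
1/(1 + e^{-4.3700}) = 0.9875
P = 0.10 + 0.90 × 0.9875 = 0.9888

0.989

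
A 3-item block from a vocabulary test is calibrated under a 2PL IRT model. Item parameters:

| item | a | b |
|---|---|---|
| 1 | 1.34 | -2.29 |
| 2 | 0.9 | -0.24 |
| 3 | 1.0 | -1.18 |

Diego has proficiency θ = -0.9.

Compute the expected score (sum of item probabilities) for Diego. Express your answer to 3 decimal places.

P(θ) = 1 / (1 + exp(−a(θ − b)))
P_1 = 1/(1+e^{-1.8626}) = 0.8656
P_2 = 1/(1+e^{0.5940}) = 0.3557
P_3 = 1/(1+e^{-0.2800}) = 0.5695
E[score] = 0.8656 + 0.3557 + 0.5695 = 1.7909

1.791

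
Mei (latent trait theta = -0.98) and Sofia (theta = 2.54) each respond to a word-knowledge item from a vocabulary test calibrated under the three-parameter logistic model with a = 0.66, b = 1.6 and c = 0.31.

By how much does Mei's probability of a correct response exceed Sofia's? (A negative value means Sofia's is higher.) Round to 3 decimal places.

-0.342

P(theta) = c + (1 − c) · 1 / (1 + exp(−a(theta − b)))
P(Mei) = 0.4163  [exponent -1.7028]
P(Sofia) = 0.7587  [exponent 0.6204]
Difference = 0.4163 − 0.7587 = -0.3424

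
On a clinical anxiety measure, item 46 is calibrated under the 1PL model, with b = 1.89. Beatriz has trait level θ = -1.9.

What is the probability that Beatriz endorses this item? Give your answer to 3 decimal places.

0.022

P(θ) = 1 / (1 + exp(−(θ − b)))
Exponent: (-1.9 − 1.89) = -3.7900
1/(1 + e^{3.7900}) = 0.0221
P = 0.0221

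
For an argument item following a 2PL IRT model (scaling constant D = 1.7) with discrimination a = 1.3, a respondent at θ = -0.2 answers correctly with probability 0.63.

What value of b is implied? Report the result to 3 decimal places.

P(θ) = 1 / (1 + exp(−D·a(θ − b)))
logit(0.63) = ln(0.63/0.37) = 0.5322
b = θ − logit/(1.7·a) = -0.2 − 0.5322/2.2100 = -0.4408

-0.441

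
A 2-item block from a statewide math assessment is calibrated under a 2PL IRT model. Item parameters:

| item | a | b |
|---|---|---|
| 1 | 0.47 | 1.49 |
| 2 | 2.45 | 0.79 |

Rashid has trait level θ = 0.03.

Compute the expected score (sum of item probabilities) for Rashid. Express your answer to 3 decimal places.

0.469

P(θ) = 1 / (1 + exp(−a(θ − b)))
P_1 = 1/(1+e^{0.6862}) = 0.3349
P_2 = 1/(1+e^{1.8620}) = 0.1345
E[score] = 0.3349 + 0.1345 = 0.4693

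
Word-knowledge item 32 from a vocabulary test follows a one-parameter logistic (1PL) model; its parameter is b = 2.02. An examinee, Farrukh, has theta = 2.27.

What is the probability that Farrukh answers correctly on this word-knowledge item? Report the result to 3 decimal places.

0.562

P(theta) = 1 / (1 + exp(−(theta − b)))
Exponent: (2.27 − 2.02) = 0.2500
1/(1 + e^{-0.2500}) = 0.5622
P = 0.5622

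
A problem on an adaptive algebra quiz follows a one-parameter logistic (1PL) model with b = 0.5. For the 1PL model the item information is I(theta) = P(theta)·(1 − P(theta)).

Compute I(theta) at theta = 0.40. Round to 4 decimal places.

0.2494

P = 1/(1+e^{0.1000}) = 0.4750
P(1−P) = 0.4750 × 0.5250 = 0.2494
I = P(1−P) = 0.24938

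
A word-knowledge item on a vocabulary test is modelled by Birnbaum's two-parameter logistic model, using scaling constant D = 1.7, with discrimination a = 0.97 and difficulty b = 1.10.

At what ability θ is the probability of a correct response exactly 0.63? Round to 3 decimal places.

P(θ) = 1 / (1 + exp(−D·a(θ − b)))
logit = ln(0.6300/0.3700) = 0.5322
θ = b + logit/(1.7·a) = 1.10 + 0.5322/1.6490 = 1.4228

1.423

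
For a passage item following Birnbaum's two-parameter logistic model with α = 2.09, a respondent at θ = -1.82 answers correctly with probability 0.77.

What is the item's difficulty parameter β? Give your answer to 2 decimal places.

-2.40

P(θ) = 1 / (1 + exp(−α(θ − β)))
logit(0.77) = ln(0.77/0.23) = 1.2083
β = θ − logit/(α) = -1.82 − 1.2083/2.0900 = -2.3981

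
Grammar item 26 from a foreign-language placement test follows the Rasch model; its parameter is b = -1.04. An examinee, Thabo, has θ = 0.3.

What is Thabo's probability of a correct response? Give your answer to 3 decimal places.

0.792

P(θ) = 1 / (1 + exp(−(θ − b)))
Exponent: (0.3 − (-1.04)) = 1.3400
1/(1 + e^{-1.3400}) = 0.7925
P = 0.7925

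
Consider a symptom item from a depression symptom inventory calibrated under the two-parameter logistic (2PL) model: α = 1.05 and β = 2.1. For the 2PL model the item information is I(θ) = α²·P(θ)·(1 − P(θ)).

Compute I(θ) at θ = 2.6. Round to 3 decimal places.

0.257

P = 1/(1+e^{-0.5250}) = 0.6283
P(1−P) = 0.6283 × 0.3717 = 0.2335
I = α² × P(1−P) = 1.05² × 0.2335 = 0.25747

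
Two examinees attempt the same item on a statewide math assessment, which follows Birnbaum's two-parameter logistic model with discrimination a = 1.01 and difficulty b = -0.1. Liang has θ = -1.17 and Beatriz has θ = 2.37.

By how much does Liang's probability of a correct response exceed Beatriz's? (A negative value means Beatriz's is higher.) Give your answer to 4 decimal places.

P(θ) = 1 / (1 + exp(−a(θ − b)))
P(Liang) = 0.2534  [exponent -1.0807]
P(Beatriz) = 0.9238  [exponent 2.4947]
Difference = 0.2534 − 0.9238 = -0.6704

-0.6704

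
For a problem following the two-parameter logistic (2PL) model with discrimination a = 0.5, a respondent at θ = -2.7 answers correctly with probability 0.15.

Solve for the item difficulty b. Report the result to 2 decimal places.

0.77

P(θ) = 1 / (1 + exp(−a(θ − b)))
logit(0.15) = ln(0.15/0.85) = -1.7346
b = θ − logit/(a) = -2.7 − (-1.7346)/0.5000 = 0.7692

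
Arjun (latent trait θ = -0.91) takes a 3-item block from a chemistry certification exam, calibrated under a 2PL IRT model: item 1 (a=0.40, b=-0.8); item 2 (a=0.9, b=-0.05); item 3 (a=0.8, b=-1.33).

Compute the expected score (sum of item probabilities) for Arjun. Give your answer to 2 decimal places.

P(θ) = 1 / (1 + exp(−a(θ − b)))
P_1 = 1/(1+e^{0.0440}) = 0.4890
P_2 = 1/(1+e^{0.7740}) = 0.3156
P_3 = 1/(1+e^{-0.3360}) = 0.5832
E[score] = 0.4890 + 0.3156 + 0.5832 = 1.3878

1.39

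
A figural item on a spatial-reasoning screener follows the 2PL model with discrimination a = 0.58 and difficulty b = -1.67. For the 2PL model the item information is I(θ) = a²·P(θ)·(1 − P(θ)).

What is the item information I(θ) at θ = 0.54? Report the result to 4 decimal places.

0.0572

P = 1/(1+e^{-1.2818}) = 0.7828
P(1−P) = 0.7828 × 0.2172 = 0.1700
I = a² × P(1−P) = 0.58² × 0.1700 = 0.05720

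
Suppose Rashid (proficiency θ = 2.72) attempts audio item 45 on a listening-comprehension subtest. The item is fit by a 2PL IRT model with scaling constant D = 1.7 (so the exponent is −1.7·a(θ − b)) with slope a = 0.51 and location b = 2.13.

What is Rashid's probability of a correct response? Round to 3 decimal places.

P(θ) = 1 / (1 + exp(−D·a(θ − b)))
Exponent: 1.7 × 0.51 × (2.72 − 2.13) = 0.5115
1/(1 + e^{-0.5115}) = 0.6252
P = 0.6252

0.625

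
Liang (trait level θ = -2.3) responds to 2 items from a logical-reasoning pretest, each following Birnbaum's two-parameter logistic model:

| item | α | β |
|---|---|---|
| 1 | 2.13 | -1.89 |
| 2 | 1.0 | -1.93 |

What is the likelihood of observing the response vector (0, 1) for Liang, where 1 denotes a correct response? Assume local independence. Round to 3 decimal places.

P(θ) = 1 / (1 + exp(−α(θ − β)))
P_1 = 1/(1+e^{0.8733}) = 0.2946
P_2 = 1/(1+e^{0.3700}) = 0.4085
L = (1−P_1) × P_2 = 0.7054 × 0.4085 = 0.28820

0.288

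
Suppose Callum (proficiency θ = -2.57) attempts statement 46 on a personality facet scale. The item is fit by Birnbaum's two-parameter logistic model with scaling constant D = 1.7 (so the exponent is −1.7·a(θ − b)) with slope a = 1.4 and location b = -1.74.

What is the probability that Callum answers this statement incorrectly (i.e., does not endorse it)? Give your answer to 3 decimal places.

P(θ) = 1 / (1 + exp(−D·a(θ − b)))
Exponent: 1.7 × 1.4 × (-2.57 − (-1.74)) = -1.9754
1/(1 + e^{1.9754}) = 0.1218
P = 0.1218
P(incorrect) = 1 − 0.1218 = 0.8782

0.878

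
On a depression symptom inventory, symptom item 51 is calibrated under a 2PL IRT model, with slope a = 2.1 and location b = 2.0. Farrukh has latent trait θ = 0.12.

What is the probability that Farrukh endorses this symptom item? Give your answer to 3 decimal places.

0.019

P(θ) = 1 / (1 + exp(−a(θ − b)))
Exponent: 2.1 × (0.12 − 2.0) = -3.9480
1/(1 + e^{3.9480}) = 0.0189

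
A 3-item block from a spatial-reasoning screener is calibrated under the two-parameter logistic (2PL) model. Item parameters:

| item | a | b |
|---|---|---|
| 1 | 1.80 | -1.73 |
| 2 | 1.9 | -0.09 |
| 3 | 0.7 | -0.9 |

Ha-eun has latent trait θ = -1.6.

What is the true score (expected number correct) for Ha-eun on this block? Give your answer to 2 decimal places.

P(θ) = 1 / (1 + exp(−a(θ − b)))
P_1 = 1/(1+e^{-0.2340}) = 0.5582
P_2 = 1/(1+e^{2.8690}) = 0.0537
P_3 = 1/(1+e^{0.4900}) = 0.3799
E[score] = 0.5582 + 0.0537 + 0.3799 = 0.9918

0.99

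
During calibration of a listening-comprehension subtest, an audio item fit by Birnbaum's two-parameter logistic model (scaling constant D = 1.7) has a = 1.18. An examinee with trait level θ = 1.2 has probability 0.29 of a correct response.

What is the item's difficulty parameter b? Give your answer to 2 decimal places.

1.65

P(θ) = 1 / (1 + exp(−D·a(θ − b)))
logit(0.29) = ln(0.29/0.71) = -0.8954
b = θ − logit/(1.7·a) = 1.2 − (-0.8954)/2.0060 = 1.6464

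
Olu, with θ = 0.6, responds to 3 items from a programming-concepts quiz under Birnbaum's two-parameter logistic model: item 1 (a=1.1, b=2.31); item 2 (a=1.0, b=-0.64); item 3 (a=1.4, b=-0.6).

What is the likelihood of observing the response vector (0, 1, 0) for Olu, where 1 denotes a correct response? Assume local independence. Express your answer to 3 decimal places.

P(θ) = 1 / (1 + exp(−a(θ − b)))
P_1 = 1/(1+e^{1.8810}) = 0.1323
P_2 = 1/(1+e^{-1.2400}) = 0.7756
P_3 = 1/(1+e^{-1.6800}) = 0.8429
L = (1−P_1) × P_2 × (1−P_3) = 0.8677 × 0.7756 × 0.1571 = 0.10572

0.106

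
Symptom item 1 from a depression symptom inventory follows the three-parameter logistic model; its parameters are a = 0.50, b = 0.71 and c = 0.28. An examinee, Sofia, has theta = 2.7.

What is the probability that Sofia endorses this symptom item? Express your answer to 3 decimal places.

0.806

P(theta) = c + (1 − c) · 1 / (1 + exp(−a(theta − b)))
Exponent: 0.50 × (2.7 − 0.71) = 0.9950
1/(1 + e^{-0.9950}) = 0.7301
P = 0.28 + 0.72 × 0.7301 = 0.8057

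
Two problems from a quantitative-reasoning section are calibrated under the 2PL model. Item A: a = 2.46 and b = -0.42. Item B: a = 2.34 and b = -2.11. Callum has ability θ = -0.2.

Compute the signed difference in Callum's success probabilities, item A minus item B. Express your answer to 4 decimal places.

-0.3566

P(θ) = 1 / (1 + exp(−a(θ − b)))
P_A = 0.6321
P_B = 0.9887
P_A − P_B = -0.3566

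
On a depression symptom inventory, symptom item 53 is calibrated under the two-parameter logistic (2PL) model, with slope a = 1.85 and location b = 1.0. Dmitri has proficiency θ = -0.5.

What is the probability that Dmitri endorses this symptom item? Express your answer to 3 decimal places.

P(θ) = 1 / (1 + exp(−a(θ − b)))
Exponent: 1.85 × (-0.5 − 1.0) = -2.7750
1/(1 + e^{2.7750}) = 0.0587

0.059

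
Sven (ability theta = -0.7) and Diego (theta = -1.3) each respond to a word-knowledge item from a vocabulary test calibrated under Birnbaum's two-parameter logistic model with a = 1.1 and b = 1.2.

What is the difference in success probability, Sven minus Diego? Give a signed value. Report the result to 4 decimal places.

P(theta) = 1 / (1 + exp(−a(theta − b)))
P(Sven) = 0.1101  [exponent -2.0900]
P(Diego) = 0.0601  [exponent -2.7500]
Difference = 0.1101 − 0.0601 = 0.0500

0.0500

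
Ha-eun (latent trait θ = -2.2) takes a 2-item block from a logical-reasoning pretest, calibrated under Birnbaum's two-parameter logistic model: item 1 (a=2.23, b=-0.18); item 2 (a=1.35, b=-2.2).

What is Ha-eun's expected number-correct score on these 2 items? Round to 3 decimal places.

0.511

P(θ) = 1 / (1 + exp(−a(θ − b)))
P_1 = 1/(1+e^{4.5046}) = 0.0109
P_2 = 1/(1+e^{0.0000}) = 0.5000
E[score] = 0.0109 + 0.5000 = 0.5109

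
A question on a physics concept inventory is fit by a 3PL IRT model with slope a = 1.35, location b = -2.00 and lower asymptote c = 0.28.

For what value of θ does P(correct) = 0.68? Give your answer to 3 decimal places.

-1.835

P(θ) = c + (1 − c) · 1 / (1 + exp(−a(θ − b)))
Remove guessing floor: (0.68 − 0.28)/(1 − 0.28) = 0.5556
logit = ln(0.5556/0.4444) = 0.2231
θ = b + logit/(a) = -2.00 + 0.2231/1.3500 = -1.8347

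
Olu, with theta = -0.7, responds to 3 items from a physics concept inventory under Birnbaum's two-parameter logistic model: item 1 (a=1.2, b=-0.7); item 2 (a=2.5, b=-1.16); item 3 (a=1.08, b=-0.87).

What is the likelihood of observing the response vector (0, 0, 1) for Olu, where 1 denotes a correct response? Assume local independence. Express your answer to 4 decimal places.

0.0656

P(theta) = 1 / (1 + exp(−a(theta − b)))
P_1 = 1/(1+e^{0.0000}) = 0.5000
P_2 = 1/(1+e^{-1.1500}) = 0.7595
P_3 = 1/(1+e^{-0.1836}) = 0.5458
L = (1−P_1) × (1−P_2) × P_3 = 0.5000 × 0.2405 × 0.5458 = 0.06563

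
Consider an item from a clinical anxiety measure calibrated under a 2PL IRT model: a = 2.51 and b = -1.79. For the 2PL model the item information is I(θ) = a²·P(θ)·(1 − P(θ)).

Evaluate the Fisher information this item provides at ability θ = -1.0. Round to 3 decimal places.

P = 1/(1+e^{-1.9829}) = 0.8790
P(1−P) = 0.8790 × 0.1210 = 0.1064
I = a² × P(1−P) = 2.51² × 0.1064 = 0.67012

0.670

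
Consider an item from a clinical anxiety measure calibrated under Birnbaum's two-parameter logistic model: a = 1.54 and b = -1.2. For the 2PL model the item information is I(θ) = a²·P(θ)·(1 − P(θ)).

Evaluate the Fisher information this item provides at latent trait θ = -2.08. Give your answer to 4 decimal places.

0.3865

P = 1/(1+e^{1.3552}) = 0.2050
P(1−P) = 0.2050 × 0.7950 = 0.1630
I = a² × P(1−P) = 1.54² × 0.1630 = 0.38654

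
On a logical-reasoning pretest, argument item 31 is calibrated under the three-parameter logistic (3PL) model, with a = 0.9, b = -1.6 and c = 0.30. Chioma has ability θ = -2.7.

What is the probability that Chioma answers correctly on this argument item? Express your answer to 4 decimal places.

P(θ) = c + (1 − c) · 1 / (1 + exp(−a(θ − b)))
Exponent: 0.9 × (-2.7 − (-1.6)) = -0.9900
1/(1 + e^{0.9900}) = 0.2709
P = 0.30 + 0.70 × 0.2709 = 0.4896

0.4896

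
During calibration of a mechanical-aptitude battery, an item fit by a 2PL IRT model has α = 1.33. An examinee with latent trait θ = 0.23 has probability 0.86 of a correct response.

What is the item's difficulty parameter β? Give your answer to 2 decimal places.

P(θ) = 1 / (1 + exp(−α(θ − β)))
logit(0.86) = ln(0.86/0.14) = 1.8153
β = θ − logit/(α) = 0.23 − 1.8153/1.3300 = -1.1349

-1.13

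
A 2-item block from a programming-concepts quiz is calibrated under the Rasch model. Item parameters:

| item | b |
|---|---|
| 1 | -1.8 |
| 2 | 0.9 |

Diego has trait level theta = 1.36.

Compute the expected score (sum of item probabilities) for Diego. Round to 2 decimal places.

P(theta) = 1 / (1 + exp(−(theta − b)))
P_1 = 1/(1+e^{-3.1600}) = 0.9593
P_2 = 1/(1+e^{-0.4600}) = 0.6130
E[score] = 0.9593 + 0.6130 = 1.5723

1.57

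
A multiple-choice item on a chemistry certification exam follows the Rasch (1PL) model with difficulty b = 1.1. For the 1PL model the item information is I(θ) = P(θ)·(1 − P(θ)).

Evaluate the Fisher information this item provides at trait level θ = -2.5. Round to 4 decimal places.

0.0259

P = 1/(1+e^{3.6000}) = 0.0266
P(1−P) = 0.0266 × 0.9734 = 0.0259
I = P(1−P) = 0.02589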